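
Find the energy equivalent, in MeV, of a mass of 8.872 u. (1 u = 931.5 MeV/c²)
E = mc² = 8264 MeV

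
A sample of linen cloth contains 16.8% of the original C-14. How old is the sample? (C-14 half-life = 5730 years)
Age = t½ × log₂(1/ratio) = 14750 years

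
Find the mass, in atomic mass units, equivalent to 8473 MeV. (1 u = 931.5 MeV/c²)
m = E/c² = 9.096 u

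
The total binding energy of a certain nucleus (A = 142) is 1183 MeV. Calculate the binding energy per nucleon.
B.E./A = 1183/142 = 8.331 MeV/nucleon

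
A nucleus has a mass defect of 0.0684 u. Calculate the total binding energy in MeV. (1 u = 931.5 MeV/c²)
B.E. = Δm × 931.5 = 63.71 MeV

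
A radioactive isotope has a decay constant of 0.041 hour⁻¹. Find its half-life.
t½ = ln(2)/λ = 16.91 hours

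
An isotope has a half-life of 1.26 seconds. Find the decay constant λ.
λ = ln(2)/t½ = 0.5501 second⁻¹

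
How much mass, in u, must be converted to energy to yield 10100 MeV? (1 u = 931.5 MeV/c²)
m = E/c² = 10.84 u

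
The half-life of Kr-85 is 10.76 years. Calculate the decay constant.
λ = ln(2)/t½ = 0.06442 year⁻¹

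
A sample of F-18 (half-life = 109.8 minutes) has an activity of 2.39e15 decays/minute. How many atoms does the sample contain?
N = A/λ = 3.786e17 atoms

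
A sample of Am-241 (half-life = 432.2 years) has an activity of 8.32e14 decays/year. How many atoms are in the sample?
N = A/λ = 5.188e17 atoms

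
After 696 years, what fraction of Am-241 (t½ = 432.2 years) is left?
N/N₀ = (1/2)^(t/t½) = 0.3275 = 32.8%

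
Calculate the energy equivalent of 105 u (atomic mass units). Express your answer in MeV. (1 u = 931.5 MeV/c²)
E = mc² = 97810 MeV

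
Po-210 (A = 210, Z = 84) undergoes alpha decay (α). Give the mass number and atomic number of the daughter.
Daughter: A = 206, Z = 82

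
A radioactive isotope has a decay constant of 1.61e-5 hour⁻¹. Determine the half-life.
t½ = ln(2)/λ = 43050 hours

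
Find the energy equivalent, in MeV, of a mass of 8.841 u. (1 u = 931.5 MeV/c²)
E = mc² = 8235 MeV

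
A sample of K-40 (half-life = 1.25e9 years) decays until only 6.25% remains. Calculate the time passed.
t = t½ × log₂(N₀/N) = 5e9 years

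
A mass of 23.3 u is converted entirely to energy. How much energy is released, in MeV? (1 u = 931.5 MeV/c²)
E = mc² = 21700 MeV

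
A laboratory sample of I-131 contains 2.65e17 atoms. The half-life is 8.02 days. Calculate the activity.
A = λN = 2.29e16 decays/day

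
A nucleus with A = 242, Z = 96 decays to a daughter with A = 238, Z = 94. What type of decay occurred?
ΔA = -4, ΔZ = -2 ⇒ alpha decay (α)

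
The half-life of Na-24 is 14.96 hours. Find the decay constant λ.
λ = ln(2)/t½ = 0.04633 hour⁻¹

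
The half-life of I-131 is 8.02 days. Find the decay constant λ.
λ = ln(2)/t½ = 0.08643 day⁻¹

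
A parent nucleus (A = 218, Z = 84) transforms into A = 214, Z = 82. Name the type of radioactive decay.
ΔA = -4, ΔZ = -2 ⇒ alpha decay (α)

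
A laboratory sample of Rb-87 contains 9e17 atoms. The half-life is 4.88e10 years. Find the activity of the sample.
A = λN = 1.278e7 decays/year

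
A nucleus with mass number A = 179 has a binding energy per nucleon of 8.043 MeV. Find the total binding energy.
B.E. = 8.043 × 179 = 1440 MeV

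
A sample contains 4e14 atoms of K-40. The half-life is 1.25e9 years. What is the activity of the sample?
A = λN = 2.218e5 decays/year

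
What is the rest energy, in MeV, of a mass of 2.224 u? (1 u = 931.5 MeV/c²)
E = mc² = 2072 MeV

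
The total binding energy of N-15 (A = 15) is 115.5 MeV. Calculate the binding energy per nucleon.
B.E./A = 115.5/15 = 7.7 MeV/nucleon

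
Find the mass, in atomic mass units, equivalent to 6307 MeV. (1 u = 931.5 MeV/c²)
m = E/c² = 6.771 u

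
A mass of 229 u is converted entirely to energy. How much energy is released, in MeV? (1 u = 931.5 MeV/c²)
E = mc² = 2.133e5 MeV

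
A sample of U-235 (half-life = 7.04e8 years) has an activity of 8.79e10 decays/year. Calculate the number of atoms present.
N = A/λ = 8.928e19 atoms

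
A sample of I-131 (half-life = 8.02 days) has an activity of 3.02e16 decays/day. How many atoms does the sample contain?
N = A/λ = 3.494e17 atoms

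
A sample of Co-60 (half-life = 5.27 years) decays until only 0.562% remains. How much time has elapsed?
t = t½ × log₂(N₀/N) = 39.39 years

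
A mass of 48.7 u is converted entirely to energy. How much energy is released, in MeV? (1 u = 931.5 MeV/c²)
E = mc² = 45360 MeV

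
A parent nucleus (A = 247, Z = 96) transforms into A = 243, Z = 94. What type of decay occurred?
ΔA = -4, ΔZ = -2 ⇒ alpha decay (α)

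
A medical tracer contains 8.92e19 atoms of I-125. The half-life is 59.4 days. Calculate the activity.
A = λN = 1.041e18 decays/day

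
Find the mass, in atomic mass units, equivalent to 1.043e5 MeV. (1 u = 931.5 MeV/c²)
m = E/c² = 112 u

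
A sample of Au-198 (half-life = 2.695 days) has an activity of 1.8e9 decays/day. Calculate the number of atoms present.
N = A/λ = 6.999e9 atoms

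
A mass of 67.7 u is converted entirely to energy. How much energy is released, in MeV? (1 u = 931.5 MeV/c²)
E = mc² = 63060 MeV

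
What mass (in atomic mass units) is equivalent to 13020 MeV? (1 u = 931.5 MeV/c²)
m = E/c² = 13.98 u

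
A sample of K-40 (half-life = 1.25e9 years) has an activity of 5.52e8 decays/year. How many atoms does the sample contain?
N = A/λ = 9.955e17 atoms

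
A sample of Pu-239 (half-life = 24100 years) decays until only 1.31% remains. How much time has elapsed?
t = t½ × log₂(N₀/N) = 1.507e5 years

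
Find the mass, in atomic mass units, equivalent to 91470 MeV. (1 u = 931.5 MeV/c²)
m = E/c² = 98.2 u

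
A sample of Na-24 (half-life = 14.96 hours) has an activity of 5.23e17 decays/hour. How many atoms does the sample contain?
N = A/λ = 1.129e19 atoms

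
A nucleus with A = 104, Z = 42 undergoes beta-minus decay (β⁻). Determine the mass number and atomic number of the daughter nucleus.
Daughter: A = 104, Z = 43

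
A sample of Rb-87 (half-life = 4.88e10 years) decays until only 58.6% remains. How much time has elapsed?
t = t½ × log₂(N₀/N) = 3.763e10 years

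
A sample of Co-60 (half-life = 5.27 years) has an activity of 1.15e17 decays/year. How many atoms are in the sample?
N = A/λ = 8.743e17 atoms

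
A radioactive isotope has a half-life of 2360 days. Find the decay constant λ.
λ = ln(2)/t½ = 2.937e-4 day⁻¹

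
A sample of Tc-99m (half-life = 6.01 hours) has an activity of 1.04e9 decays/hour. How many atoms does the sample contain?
N = A/λ = 9.017e9 atoms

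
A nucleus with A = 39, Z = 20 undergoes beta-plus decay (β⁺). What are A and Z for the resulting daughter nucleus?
Daughter: A = 39, Z = 19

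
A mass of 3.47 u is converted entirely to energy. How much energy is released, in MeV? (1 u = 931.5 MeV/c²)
E = mc² = 3232 MeV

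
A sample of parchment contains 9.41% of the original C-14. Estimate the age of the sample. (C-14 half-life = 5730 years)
Age = t½ × log₂(1/ratio) = 19540 years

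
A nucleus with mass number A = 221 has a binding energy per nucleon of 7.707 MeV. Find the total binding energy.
B.E. = 7.707 × 221 = 1703 MeV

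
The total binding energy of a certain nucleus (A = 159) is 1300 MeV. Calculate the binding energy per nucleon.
B.E./A = 1300/159 = 8.176 MeV/nucleon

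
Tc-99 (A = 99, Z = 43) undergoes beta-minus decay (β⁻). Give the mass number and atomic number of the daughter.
Daughter: A = 99, Z = 44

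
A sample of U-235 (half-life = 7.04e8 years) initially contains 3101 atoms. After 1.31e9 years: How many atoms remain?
N = N₀(1/2)^(t/t½) = 853.8 atoms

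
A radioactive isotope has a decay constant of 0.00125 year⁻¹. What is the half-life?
t½ = ln(2)/λ = 554.5 years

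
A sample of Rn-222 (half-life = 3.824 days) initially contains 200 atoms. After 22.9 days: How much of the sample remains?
N = N₀(1/2)^(t/t½) = 3.15 atoms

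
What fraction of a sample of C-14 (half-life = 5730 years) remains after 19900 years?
N/N₀ = (1/2)^(t/t½) = 0.09006 = 9.01%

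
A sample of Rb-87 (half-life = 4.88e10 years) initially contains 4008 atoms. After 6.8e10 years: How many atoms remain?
N = N₀(1/2)^(t/t½) = 1526 atoms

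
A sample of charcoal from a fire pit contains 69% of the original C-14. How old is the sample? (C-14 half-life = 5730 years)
Age = t½ × log₂(1/ratio) = 3067 years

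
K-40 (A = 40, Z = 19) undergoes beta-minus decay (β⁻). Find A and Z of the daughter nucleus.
Daughter: A = 40, Z = 20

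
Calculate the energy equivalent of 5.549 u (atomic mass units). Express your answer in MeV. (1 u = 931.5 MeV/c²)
E = mc² = 5169 MeV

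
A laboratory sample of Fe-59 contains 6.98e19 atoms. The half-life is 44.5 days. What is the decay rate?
A = λN = 1.087e18 decays/day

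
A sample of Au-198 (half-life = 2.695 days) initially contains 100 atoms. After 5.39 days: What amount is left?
N = N₀(1/2)^(t/t½) = 25 atoms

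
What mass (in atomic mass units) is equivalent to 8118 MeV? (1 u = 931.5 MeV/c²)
m = E/c² = 8.715 u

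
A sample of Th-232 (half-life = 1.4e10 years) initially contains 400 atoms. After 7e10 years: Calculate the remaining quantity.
N = N₀(1/2)^(t/t½) = 12.5 atoms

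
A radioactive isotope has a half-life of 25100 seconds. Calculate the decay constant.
λ = ln(2)/t½ = 2.762e-5 second⁻¹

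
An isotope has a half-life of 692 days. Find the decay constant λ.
λ = ln(2)/t½ = 0.001002 day⁻¹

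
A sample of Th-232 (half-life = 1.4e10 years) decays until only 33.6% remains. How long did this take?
t = t½ × log₂(N₀/N) = 2.203e10 years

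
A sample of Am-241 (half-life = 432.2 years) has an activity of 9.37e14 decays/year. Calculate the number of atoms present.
N = A/λ = 5.843e17 atoms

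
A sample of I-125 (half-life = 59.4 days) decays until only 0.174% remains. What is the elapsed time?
t = t½ × log₂(N₀/N) = 544.5 days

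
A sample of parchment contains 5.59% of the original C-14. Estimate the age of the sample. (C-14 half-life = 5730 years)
Age = t½ × log₂(1/ratio) = 23840 years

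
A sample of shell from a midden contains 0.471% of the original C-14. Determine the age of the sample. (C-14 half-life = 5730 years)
Age = t½ × log₂(1/ratio) = 44290 years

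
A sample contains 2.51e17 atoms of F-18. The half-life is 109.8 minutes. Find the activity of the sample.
A = λN = 1.585e15 decays/minute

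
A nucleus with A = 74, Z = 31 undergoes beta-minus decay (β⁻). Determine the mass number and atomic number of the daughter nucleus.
Daughter: A = 74, Z = 32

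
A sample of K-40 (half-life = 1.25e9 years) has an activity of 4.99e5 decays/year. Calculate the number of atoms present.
N = A/λ = 8.999e14 atoms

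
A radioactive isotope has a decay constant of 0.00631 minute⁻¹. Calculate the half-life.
t½ = ln(2)/λ = 109.8 minutes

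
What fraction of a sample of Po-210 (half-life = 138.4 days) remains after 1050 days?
N/N₀ = (1/2)^(t/t½) = 0.005202 = 0.52%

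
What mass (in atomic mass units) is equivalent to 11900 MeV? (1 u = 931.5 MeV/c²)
m = E/c² = 12.78 u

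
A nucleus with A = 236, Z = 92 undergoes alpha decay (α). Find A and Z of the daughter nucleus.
Daughter: A = 232, Z = 90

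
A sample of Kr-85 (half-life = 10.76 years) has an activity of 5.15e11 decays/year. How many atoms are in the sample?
N = A/λ = 7.995e12 atoms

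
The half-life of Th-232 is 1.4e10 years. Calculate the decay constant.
λ = ln(2)/t½ = 4.951e-11 year⁻¹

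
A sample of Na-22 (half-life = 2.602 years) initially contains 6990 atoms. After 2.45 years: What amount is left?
N = N₀(1/2)^(t/t½) = 3639 atoms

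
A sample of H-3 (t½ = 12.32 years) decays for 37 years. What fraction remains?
N/N₀ = (1/2)^(t/t½) = 0.1247 = 12.5%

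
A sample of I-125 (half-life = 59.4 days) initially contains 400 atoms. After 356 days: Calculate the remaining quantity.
N = N₀(1/2)^(t/t½) = 6.279 atoms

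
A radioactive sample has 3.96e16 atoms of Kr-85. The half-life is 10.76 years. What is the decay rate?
A = λN = 2.551e15 decays/year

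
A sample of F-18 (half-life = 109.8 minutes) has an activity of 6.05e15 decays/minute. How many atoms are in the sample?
N = A/λ = 9.584e17 atoms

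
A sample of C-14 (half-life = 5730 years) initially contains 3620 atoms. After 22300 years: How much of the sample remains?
N = N₀(1/2)^(t/t½) = 243.9 atoms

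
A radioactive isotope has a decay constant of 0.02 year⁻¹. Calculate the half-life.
t½ = ln(2)/λ = 34.66 years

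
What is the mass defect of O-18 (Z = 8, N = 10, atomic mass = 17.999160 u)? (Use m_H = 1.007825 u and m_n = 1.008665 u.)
Δm = Z·m_H + N·m_n − M = 0.1501 u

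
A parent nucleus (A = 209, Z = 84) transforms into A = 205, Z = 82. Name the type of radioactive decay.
ΔA = -4, ΔZ = -2 ⇒ alpha decay (α)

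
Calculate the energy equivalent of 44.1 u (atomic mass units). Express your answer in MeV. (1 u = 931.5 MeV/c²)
E = mc² = 41080 MeV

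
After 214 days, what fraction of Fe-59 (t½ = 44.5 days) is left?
N/N₀ = (1/2)^(t/t½) = 0.03567 = 3.57%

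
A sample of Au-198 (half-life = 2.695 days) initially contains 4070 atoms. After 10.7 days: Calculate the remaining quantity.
N = N₀(1/2)^(t/t½) = 259.7 atoms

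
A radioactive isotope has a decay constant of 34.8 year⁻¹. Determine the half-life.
t½ = ln(2)/λ = 0.01992 years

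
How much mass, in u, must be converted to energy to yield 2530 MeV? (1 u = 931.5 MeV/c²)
m = E/c² = 2.716 u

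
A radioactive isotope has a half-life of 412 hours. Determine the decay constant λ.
λ = ln(2)/t½ = 0.001682 hour⁻¹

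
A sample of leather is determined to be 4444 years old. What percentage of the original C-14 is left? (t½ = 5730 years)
N/N₀ = (1/2)^(t/t½) = 0.5842 = 58.4%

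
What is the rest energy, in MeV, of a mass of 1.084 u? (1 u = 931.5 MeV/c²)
E = mc² = 1010 MeV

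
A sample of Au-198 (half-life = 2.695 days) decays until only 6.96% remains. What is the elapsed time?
t = t½ × log₂(N₀/N) = 10.36 days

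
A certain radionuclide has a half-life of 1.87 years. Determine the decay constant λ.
λ = ln(2)/t½ = 0.3707 year⁻¹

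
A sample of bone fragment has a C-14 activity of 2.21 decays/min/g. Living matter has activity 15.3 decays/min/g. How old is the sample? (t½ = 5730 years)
Age = t½ × log₂(A₀/A) = 15990 years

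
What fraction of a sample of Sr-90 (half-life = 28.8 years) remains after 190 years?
N/N₀ = (1/2)^(t/t½) = 0.01033 = 1.03%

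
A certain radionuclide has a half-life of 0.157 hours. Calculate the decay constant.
λ = ln(2)/t½ = 4.415 hour⁻¹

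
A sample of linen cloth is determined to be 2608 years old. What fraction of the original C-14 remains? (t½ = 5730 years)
N/N₀ = (1/2)^(t/t½) = 0.7294 = 72.9%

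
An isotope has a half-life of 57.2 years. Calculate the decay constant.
λ = ln(2)/t½ = 0.01212 year⁻¹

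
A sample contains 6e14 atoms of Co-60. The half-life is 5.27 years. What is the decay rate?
A = λN = 7.892e13 decays/year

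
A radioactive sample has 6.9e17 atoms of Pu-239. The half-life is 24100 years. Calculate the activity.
A = λN = 1.985e13 decays/year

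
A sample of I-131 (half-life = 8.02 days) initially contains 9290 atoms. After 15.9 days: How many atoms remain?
N = N₀(1/2)^(t/t½) = 2351 atoms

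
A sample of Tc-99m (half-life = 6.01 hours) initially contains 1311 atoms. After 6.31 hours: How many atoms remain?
N = N₀(1/2)^(t/t½) = 633.2 atoms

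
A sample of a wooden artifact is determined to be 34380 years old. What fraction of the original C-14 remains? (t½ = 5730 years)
N/N₀ = (1/2)^(t/t½) = 0.01562 = 1.56%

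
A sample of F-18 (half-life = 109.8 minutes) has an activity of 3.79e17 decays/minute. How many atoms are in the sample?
N = A/λ = 6.004e19 atoms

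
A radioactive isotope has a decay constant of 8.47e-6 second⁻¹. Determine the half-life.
t½ = ln(2)/λ = 81840 seconds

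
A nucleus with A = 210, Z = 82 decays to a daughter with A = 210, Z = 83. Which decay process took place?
ΔA = 0, ΔZ = +1 ⇒ beta-minus decay (β⁻)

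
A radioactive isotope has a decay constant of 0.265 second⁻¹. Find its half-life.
t½ = ln(2)/λ = 2.616 seconds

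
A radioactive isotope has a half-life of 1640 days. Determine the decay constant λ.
λ = ln(2)/t½ = 4.227e-4 day⁻¹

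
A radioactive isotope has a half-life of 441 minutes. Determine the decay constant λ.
λ = ln(2)/t½ = 0.001572 minute⁻¹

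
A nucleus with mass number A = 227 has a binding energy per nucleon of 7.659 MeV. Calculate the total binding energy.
B.E. = 7.659 × 227 = 1739 MeV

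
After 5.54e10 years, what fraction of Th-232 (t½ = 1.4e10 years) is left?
N/N₀ = (1/2)^(t/t½) = 0.06438 = 6.44%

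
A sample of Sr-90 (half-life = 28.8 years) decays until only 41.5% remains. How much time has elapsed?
t = t½ × log₂(N₀/N) = 36.54 years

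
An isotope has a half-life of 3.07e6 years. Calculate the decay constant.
λ = ln(2)/t½ = 2.258e-7 year⁻¹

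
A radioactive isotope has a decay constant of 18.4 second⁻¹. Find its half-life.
t½ = ln(2)/λ = 0.03767 seconds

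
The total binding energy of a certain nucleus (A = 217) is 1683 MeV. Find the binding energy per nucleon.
B.E./A = 1683/217 = 7.756 MeV/nucleon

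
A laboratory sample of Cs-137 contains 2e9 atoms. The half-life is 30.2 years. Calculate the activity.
A = λN = 4.59e7 decays/year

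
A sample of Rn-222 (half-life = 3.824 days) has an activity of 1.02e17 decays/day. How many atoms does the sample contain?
N = A/λ = 5.627e17 atoms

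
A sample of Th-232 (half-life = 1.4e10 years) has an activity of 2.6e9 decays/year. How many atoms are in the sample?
N = A/λ = 5.251e19 atoms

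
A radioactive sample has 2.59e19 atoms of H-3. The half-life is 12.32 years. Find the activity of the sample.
A = λN = 1.457e18 decays/year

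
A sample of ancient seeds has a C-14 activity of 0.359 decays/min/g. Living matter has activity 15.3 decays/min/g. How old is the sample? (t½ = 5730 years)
Age = t½ × log₂(A₀/A) = 31020 years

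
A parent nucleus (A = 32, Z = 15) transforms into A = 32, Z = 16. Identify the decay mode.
ΔA = 0, ΔZ = +1 ⇒ beta-minus decay (β⁻)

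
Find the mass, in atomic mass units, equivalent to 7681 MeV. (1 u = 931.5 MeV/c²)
m = E/c² = 8.246 u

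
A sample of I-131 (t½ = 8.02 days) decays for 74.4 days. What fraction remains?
N/N₀ = (1/2)^(t/t½) = 0.001612 = 0.161%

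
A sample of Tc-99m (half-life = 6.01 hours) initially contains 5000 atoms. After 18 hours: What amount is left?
N = N₀(1/2)^(t/t½) = 627.2 atoms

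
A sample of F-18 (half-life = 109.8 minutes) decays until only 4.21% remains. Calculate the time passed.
t = t½ × log₂(N₀/N) = 501.8 minutes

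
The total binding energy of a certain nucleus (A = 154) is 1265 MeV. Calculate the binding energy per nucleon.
B.E./A = 1265/154 = 8.214 MeV/nucleon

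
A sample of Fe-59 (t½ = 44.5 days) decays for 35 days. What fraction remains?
N/N₀ = (1/2)^(t/t½) = 0.5797 = 58%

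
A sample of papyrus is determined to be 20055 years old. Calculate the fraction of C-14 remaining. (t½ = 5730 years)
N/N₀ = (1/2)^(t/t½) = 0.08839 = 8.84%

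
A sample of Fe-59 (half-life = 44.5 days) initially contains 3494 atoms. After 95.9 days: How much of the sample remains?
N = N₀(1/2)^(t/t½) = 784.5 atoms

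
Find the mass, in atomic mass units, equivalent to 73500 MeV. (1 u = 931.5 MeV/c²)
m = E/c² = 78.9 u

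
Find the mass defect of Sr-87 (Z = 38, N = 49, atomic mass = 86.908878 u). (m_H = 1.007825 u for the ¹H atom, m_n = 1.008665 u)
Δm = Z·m_H + N·m_n − M = 0.8131 u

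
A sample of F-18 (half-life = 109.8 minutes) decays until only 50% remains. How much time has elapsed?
t = t½ × log₂(N₀/N) = 109.8 minutes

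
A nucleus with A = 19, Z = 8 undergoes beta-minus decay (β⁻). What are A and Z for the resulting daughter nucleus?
Daughter: A = 19, Z = 9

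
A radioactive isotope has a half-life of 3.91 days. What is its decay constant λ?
λ = ln(2)/t½ = 0.1773 day⁻¹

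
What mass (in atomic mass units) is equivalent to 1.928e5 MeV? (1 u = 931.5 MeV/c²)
m = E/c² = 207 u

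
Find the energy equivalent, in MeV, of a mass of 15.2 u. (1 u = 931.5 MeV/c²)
E = mc² = 14160 MeV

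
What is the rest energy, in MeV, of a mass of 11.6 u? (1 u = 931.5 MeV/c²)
E = mc² = 10810 MeV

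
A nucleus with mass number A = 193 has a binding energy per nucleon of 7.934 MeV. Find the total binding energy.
B.E. = 7.934 × 193 = 1531 MeV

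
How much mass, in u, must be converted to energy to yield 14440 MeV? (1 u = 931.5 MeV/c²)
m = E/c² = 15.5 u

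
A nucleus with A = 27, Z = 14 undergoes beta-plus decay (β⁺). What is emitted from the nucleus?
β⁺: positron (e⁺) + neutrino (νₑ)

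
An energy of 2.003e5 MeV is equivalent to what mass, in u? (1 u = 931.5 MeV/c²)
m = E/c² = 215 u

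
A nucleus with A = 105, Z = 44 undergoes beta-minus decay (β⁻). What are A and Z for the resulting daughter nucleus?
Daughter: A = 105, Z = 45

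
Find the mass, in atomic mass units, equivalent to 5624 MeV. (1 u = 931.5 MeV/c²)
m = E/c² = 6.038 u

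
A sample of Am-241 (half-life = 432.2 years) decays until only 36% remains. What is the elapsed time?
t = t½ × log₂(N₀/N) = 637 years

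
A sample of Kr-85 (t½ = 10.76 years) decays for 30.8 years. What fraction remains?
N/N₀ = (1/2)^(t/t½) = 0.1375 = 13.8%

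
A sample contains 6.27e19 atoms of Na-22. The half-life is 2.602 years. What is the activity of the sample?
A = λN = 1.67e19 decays/year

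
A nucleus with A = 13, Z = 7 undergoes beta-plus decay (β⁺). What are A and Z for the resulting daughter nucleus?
Daughter: A = 13, Z = 6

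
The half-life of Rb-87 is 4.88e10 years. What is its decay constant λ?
λ = ln(2)/t½ = 1.42e-11 year⁻¹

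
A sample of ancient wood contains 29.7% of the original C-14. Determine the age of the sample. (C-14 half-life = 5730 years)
Age = t½ × log₂(1/ratio) = 10040 years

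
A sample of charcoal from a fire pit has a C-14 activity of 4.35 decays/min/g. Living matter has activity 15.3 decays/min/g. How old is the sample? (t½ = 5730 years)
Age = t½ × log₂(A₀/A) = 10400 years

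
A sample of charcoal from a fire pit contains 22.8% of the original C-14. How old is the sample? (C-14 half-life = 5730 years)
Age = t½ × log₂(1/ratio) = 12220 years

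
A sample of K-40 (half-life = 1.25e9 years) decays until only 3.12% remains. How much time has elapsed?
t = t½ × log₂(N₀/N) = 6.253e9 years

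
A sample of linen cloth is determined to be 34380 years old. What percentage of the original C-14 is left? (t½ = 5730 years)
N/N₀ = (1/2)^(t/t½) = 0.01562 = 1.56%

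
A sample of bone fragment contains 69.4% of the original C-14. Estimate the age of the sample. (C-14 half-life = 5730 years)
Age = t½ × log₂(1/ratio) = 3020 years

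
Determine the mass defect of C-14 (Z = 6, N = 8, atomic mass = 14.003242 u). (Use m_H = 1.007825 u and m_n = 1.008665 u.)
Δm = Z·m_H + N·m_n − M = 0.113 u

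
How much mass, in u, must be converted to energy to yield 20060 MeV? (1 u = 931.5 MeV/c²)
m = E/c² = 21.54 u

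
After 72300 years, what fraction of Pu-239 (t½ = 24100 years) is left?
N/N₀ = (1/2)^(t/t½) = 0.125 = 12.5%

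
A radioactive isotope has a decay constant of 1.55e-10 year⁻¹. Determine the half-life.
t½ = ln(2)/λ = 4.472e9 years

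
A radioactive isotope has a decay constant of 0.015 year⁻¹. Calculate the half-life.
t½ = ln(2)/λ = 46.21 years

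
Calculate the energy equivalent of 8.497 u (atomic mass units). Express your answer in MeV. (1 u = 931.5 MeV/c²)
E = mc² = 7915 MeV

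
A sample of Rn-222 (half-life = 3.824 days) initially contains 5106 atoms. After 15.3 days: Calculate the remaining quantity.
N = N₀(1/2)^(t/t½) = 318.9 atoms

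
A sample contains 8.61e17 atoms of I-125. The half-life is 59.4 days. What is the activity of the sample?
A = λN = 1.005e16 decays/day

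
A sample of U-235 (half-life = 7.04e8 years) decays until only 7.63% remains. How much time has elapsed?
t = t½ × log₂(N₀/N) = 2.613e9 years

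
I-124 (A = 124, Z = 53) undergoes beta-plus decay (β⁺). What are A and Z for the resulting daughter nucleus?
Daughter: A = 124, Z = 52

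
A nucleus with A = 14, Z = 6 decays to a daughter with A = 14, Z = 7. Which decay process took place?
ΔA = 0, ΔZ = +1 ⇒ beta-minus decay (β⁻)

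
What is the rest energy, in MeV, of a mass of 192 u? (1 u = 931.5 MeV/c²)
E = mc² = 1.788e5 MeV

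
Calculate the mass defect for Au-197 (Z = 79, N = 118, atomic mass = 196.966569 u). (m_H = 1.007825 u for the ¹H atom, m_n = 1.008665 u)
Δm = Z·m_H + N·m_n − M = 1.674 u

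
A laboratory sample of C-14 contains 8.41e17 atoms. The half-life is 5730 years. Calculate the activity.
A = λN = 1.017e14 decays/year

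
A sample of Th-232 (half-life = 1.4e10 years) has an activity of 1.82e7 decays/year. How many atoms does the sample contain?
N = A/λ = 3.676e17 atoms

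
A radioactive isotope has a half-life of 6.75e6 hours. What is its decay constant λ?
λ = ln(2)/t½ = 1.027e-7 hour⁻¹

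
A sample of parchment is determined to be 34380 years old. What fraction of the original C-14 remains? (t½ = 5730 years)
N/N₀ = (1/2)^(t/t½) = 0.01562 = 1.56%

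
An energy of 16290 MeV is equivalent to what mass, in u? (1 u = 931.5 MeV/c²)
m = E/c² = 17.49 u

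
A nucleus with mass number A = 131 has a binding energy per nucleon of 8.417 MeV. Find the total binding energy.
B.E. = 8.417 × 131 = 1103 MeV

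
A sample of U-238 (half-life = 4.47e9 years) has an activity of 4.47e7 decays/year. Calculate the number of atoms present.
N = A/λ = 2.883e17 atoms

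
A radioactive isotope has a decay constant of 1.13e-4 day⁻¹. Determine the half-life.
t½ = ln(2)/λ = 6134 days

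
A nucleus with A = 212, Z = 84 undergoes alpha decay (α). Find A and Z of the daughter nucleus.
Daughter: A = 208, Z = 82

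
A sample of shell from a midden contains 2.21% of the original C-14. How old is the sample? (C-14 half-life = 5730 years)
Age = t½ × log₂(1/ratio) = 31510 years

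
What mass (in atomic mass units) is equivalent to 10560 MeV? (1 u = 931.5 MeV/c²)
m = E/c² = 11.34 u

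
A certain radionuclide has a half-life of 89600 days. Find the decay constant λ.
λ = ln(2)/t½ = 7.736e-6 day⁻¹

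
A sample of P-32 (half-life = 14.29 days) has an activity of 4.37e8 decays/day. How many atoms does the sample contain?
N = A/λ = 9.009e9 atoms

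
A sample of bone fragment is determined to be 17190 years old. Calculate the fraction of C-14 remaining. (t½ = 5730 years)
N/N₀ = (1/2)^(t/t½) = 0.125 = 12.5%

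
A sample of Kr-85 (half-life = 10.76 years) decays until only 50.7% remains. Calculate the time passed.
t = t½ × log₂(N₀/N) = 10.54 years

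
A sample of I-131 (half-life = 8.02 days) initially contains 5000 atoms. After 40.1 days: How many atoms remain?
N = N₀(1/2)^(t/t½) = 156.2 atoms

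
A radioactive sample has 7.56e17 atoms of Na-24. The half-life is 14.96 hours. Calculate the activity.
A = λN = 3.503e16 decays/hour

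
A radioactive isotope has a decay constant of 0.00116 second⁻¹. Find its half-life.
t½ = ln(2)/λ = 597.5 seconds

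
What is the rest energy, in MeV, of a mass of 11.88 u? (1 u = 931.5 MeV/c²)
E = mc² = 11070 MeV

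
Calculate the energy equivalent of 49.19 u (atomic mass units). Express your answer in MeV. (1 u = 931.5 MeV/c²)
E = mc² = 45820 MeV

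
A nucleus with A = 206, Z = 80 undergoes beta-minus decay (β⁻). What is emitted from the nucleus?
β⁻: electron (e⁻) + antineutrino (ν̄ₑ)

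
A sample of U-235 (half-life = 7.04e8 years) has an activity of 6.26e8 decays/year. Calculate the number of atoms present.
N = A/λ = 6.358e17 atoms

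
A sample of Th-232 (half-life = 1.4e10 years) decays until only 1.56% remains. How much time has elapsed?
t = t½ × log₂(N₀/N) = 8.403e10 years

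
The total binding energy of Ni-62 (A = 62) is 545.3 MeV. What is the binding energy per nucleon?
B.E./A = 545.3/62 = 8.795 MeV/nucleon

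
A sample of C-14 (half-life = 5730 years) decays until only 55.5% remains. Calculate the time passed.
t = t½ × log₂(N₀/N) = 4867 years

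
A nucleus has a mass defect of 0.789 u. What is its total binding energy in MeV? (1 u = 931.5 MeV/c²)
B.E. = Δm × 931.5 = 735 MeV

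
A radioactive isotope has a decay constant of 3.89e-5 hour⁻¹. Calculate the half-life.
t½ = ln(2)/λ = 17820 hours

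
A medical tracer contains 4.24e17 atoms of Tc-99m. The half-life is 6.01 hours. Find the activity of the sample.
A = λN = 4.89e16 decays/hour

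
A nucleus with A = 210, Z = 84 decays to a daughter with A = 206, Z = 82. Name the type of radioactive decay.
ΔA = -4, ΔZ = -2 ⇒ alpha decay (α)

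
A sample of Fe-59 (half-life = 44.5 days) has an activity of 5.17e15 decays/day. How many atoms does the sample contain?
N = A/λ = 3.319e17 atoms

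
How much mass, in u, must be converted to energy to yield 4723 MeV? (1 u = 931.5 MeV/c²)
m = E/c² = 5.07 u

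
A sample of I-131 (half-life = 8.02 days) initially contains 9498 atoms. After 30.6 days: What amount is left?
N = N₀(1/2)^(t/t½) = 674.6 atoms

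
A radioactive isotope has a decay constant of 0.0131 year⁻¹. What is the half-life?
t½ = ln(2)/λ = 52.91 years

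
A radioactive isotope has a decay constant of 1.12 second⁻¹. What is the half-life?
t½ = ln(2)/λ = 0.6189 seconds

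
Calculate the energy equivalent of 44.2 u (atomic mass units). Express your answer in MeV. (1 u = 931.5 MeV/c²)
E = mc² = 41170 MeV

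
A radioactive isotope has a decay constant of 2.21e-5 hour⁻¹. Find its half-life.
t½ = ln(2)/λ = 31360 hours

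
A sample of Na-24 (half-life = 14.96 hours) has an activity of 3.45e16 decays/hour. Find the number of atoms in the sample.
N = A/λ = 7.446e17 atoms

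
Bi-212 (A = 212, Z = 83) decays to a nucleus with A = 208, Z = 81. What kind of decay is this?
ΔA = -4, ΔZ = -2 ⇒ alpha decay (α)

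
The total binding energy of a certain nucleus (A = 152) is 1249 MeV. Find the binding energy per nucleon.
B.E./A = 1249/152 = 8.217 MeV/nucleon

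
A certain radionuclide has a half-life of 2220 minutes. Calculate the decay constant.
λ = ln(2)/t½ = 3.122e-4 minute⁻¹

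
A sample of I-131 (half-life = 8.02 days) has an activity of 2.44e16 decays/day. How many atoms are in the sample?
N = A/λ = 2.823e17 atoms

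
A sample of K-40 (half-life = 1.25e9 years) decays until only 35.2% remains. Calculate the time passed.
t = t½ × log₂(N₀/N) = 1.883e9 years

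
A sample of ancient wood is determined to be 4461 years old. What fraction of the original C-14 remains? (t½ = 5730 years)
N/N₀ = (1/2)^(t/t½) = 0.583 = 58.3%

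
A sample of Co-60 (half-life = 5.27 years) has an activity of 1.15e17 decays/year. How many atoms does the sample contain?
N = A/λ = 8.743e17 atoms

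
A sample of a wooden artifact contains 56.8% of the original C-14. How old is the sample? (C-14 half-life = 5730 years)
Age = t½ × log₂(1/ratio) = 4676 years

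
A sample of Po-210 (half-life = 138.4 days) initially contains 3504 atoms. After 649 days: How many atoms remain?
N = N₀(1/2)^(t/t½) = 135.8 atoms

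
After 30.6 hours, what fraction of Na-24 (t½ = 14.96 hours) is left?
N/N₀ = (1/2)^(t/t½) = 0.2422 = 24.2%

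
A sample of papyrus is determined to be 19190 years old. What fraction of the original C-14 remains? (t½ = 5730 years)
N/N₀ = (1/2)^(t/t½) = 0.09814 = 9.81%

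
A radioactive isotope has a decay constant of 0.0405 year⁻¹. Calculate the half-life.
t½ = ln(2)/λ = 17.11 years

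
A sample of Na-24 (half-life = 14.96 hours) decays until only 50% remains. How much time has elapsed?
t = t½ × log₂(N₀/N) = 14.96 hours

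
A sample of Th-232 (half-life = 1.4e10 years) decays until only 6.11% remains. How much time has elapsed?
t = t½ × log₂(N₀/N) = 5.646e10 years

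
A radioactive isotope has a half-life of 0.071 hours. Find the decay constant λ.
λ = ln(2)/t½ = 9.763 hour⁻¹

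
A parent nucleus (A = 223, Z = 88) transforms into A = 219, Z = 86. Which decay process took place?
ΔA = -4, ΔZ = -2 ⇒ alpha decay (α)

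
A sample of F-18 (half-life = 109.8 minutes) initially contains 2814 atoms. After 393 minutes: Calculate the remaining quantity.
N = N₀(1/2)^(t/t½) = 235.4 atoms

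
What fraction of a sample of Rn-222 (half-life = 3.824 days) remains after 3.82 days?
N/N₀ = (1/2)^(t/t½) = 0.5004 = 50%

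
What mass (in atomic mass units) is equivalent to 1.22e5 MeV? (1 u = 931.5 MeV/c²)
m = E/c² = 131 u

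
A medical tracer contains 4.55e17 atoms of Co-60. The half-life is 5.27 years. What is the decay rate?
A = λN = 5.984e16 decays/year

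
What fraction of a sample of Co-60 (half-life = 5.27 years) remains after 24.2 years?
N/N₀ = (1/2)^(t/t½) = 0.04146 = 4.15%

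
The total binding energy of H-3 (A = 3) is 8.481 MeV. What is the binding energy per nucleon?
B.E./A = 8.481/3 = 2.827 MeV/nucleon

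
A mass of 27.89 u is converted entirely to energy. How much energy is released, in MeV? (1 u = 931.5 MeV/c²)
E = mc² = 25980 MeV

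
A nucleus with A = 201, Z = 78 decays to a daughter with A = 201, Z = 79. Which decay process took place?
ΔA = 0, ΔZ = +1 ⇒ beta-minus decay (β⁻)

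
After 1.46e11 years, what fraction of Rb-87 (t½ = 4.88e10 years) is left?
N/N₀ = (1/2)^(t/t½) = 0.1257 = 12.6%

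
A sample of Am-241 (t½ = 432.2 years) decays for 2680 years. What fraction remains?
N/N₀ = (1/2)^(t/t½) = 0.01359 = 1.36%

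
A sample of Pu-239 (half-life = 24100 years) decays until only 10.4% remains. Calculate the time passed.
t = t½ × log₂(N₀/N) = 78690 years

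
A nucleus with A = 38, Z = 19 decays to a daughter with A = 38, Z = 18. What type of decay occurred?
ΔA = 0, ΔZ = -1 ⇒ beta-plus decay (β⁺) or electron capture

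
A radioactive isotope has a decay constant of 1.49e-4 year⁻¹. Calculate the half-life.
t½ = ln(2)/λ = 4652 years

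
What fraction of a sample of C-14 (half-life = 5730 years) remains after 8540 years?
N/N₀ = (1/2)^(t/t½) = 0.3559 = 35.6%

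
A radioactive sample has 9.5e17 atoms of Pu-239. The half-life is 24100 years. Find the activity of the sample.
A = λN = 2.732e13 decays/year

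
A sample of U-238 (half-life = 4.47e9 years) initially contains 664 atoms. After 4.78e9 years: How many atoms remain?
N = N₀(1/2)^(t/t½) = 316.4 atoms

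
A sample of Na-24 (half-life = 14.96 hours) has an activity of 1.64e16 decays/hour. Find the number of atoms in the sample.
N = A/λ = 3.54e17 atoms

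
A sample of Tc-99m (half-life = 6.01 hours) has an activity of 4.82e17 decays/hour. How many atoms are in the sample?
N = A/λ = 4.179e18 atoms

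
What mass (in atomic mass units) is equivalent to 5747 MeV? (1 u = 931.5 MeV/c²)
m = E/c² = 6.17 u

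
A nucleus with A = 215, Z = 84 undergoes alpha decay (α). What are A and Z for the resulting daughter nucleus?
Daughter: A = 211, Z = 82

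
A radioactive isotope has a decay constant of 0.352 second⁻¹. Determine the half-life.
t½ = ln(2)/λ = 1.969 seconds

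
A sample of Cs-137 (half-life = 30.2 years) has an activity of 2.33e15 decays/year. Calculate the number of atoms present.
N = A/λ = 1.015e17 atoms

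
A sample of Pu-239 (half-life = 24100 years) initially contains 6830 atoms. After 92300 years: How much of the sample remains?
N = N₀(1/2)^(t/t½) = 480.3 atoms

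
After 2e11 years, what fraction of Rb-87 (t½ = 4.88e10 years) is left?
N/N₀ = (1/2)^(t/t½) = 0.05838 = 5.84%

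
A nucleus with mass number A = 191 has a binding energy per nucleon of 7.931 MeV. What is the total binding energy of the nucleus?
B.E. = 7.931 × 191 = 1515 MeV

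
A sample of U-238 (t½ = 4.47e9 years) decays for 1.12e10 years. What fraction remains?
N/N₀ = (1/2)^(t/t½) = 0.1761 = 17.6%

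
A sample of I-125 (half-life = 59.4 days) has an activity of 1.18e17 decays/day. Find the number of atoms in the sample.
N = A/λ = 1.011e19 atoms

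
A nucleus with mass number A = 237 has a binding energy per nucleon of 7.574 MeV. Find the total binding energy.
B.E. = 7.574 × 237 = 1795 MeV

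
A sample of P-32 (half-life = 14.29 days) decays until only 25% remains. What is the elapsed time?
t = t½ × log₂(N₀/N) = 28.58 days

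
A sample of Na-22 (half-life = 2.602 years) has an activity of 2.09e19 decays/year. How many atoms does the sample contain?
N = A/λ = 7.846e19 atoms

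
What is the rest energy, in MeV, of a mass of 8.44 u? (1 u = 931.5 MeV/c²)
E = mc² = 7862 MeV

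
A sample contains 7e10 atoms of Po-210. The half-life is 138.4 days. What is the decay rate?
A = λN = 3.506e8 decays/day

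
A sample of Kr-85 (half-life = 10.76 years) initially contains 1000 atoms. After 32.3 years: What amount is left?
N = N₀(1/2)^(t/t½) = 124.8 atoms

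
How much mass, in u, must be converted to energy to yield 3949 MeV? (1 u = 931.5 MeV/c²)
m = E/c² = 4.239 u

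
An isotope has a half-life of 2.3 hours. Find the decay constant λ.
λ = ln(2)/t½ = 0.3014 hour⁻¹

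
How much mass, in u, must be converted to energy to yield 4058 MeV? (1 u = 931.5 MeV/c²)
m = E/c² = 4.356 u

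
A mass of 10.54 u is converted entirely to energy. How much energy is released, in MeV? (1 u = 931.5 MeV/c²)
E = mc² = 9818 MeV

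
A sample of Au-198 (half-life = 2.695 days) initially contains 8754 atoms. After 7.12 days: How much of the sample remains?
N = N₀(1/2)^(t/t½) = 1403 atoms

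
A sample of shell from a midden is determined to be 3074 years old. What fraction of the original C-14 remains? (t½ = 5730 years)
N/N₀ = (1/2)^(t/t½) = 0.6895 = 68.9%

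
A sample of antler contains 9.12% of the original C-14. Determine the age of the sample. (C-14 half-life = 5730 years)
Age = t½ × log₂(1/ratio) = 19800 years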